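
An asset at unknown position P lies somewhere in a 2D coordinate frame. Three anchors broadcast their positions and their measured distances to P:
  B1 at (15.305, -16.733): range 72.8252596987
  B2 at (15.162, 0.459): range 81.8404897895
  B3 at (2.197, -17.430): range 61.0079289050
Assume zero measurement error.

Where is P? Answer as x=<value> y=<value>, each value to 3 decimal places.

x=-49.867 y=-49.231

eq1: (x − 15.305)² + (y + 16.733)² = 72.8252596987²
eq2: (x − 15.162)² + (y − 0.459)² = 81.8404897895²
eq3: (x − 2.197)² + (y + 17.430)² = 61.0079289050²
eq2−eq1, eq2−eq3 (x²,y² cancel):
  0.286·x − 34.384·y = 1678.486708
  -25.930·x − 35.778·y = 3054.433164
det = 0.286·-35.778 − -34.384·-25.930 = -901.809628
x = (1678.486708·-35.778 − -34.384·3054.433164) / -901.809628 = -49.867213
y = (0.286·3054.433164 − 1678.486708·-25.930) / -901.809628 = -49.230710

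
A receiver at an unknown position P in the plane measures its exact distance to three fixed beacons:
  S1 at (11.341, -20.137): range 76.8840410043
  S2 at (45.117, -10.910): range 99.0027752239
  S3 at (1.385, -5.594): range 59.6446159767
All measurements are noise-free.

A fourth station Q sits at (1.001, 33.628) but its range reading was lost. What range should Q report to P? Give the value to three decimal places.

eq1: (x − 11.341)² + (y + 20.137)² = 76.8840410043²
eq2: (x − 45.117)² + (y + 10.910)² = 99.0027752239²
eq3: (x − 1.385)² + (y + 5.594)² = 59.6446159767²
eq1−eq2, eq1−eq3 (x²,y² cancel):
  67.552·x + 18.454·y = -2269.939002
  -19.912·x + 29.086·y = 1852.769557
det = 67.552·29.086 − 18.454·-19.912 = 2332.273520
x = (-2269.939002·29.086 − 18.454·1852.769557) / 2332.273520 = -42.968569
y = (67.552·1852.769557 − -2269.939002·-19.912) / 2332.273520 = 34.283828
|P − Q| = √((-42.968569 − 1.001)² + (34.283828 − 33.628)²) = 43.974460

43.974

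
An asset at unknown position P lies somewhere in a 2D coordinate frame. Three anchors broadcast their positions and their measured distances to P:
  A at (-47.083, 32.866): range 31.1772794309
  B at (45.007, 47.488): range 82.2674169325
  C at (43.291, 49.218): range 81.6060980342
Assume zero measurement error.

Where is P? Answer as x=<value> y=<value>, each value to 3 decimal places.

x=-27.495 y=8.611

eq1: (x + 47.083)² + (y − 32.866)² = 31.1772794309²
eq2: (x − 45.007)² + (y − 47.488)² = 82.2674169325²
eq3: (x − 43.291)² + (y − 49.218)² = 81.6060980342²
eq1−eq3, eq1−eq2 (x²,y² cancel):
  180.748·x + 32.704·y = -4687.993124
  184.180·x + 29.244·y = -4812.147788
det = 180.748·29.244 − 32.704·184.180 = -737.628208
x = (-4687.993124·29.244 − 32.704·-4812.147788) / -737.628208 = -27.494624
y = (180.748·-4812.147788 − -4687.993124·184.180) / -737.628208 = 8.610727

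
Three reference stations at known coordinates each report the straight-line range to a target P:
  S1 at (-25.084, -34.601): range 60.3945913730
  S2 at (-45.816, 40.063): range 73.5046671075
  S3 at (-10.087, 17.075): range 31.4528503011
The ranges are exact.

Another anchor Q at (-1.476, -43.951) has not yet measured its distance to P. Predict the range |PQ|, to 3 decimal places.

54.348

eq1: (x + 25.084)² + (y + 34.601)² = 60.3945913730²
eq2: (x + 45.816)² + (y − 40.063)² = 73.5046671075²
eq3: (x + 10.087)² + (y − 17.075)² = 31.4528503011²
eq3−eq2, eq3−eq1 (x²,y² cancel):
  -71.458·x + 45.976·y = -1102.807664
  -29.994·x − 103.352·y = -1225.091812
det = -71.458·-103.352 − 45.976·-29.994 = 8764.331360
x = (-1102.807664·-103.352 − 45.976·-1225.091812) / 8764.331360 = 19.431283
y = (-71.458·-1225.091812 − -1102.807664·-29.994) / 8764.331360 = 6.214393
|P − Q| = √((19.431283 − -1.476)² + (6.214393 − -43.951)²) = 54.347779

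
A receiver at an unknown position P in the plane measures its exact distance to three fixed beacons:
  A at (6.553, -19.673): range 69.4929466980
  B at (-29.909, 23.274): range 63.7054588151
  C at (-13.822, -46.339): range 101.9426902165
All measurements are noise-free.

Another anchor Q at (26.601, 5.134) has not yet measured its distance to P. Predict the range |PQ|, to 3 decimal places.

eq1: (x − 6.553)² + (y + 19.673)² = 69.4929466980²
eq2: (x + 29.909)² + (y − 23.274)² = 63.7054588151²
eq3: (x + 13.822)² + (y + 46.339)² = 101.9426902165²
eq2−eq1, eq2−eq3 (x²,y² cancel):
  72.924·x − 85.894·y = -1777.142777
  32.174·x − 139.226·y = -5431.803358
det = 72.924·-139.226 − -85.894·32.174 = -7389.363268
x = (-1777.142777·-139.226 − -85.894·-5431.803358) / -7389.363268 = 29.655442
y = (72.924·-5431.803358 − -1777.142777·32.174) / -7389.363268 = 45.867421
|P − Q| = √((29.655442 − 26.601)² + (45.867421 − 5.134)²) = 40.847781

40.848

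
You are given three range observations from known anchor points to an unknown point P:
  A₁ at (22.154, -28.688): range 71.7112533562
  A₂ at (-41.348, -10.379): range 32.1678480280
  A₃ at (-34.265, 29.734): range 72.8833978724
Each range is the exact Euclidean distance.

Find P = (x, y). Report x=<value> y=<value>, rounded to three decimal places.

eq1: (x − 22.154)² + (y + 28.688)² = 71.7112533562²
eq2: (x + 41.348)² + (y + 10.379)² = 32.1678480280²
eq3: (x + 34.265)² + (y − 29.734)² = 72.8833978724²
eq3−eq2, eq3−eq1 (x²,y² cancel):
  -14.166·x − 80.226·y = 4036.399003
  112.838·x − 116.844·y = -574.914093
det = -14.166·-116.844 − -80.226·112.838 = 10707.753492
x = (4036.399003·-116.844 − -80.226·-574.914093) / 10707.753492 = -48.353005
y = (-14.166·-574.914093 − 4036.399003·112.838) / 10707.753492 = -41.774865

x=-48.353 y=-41.775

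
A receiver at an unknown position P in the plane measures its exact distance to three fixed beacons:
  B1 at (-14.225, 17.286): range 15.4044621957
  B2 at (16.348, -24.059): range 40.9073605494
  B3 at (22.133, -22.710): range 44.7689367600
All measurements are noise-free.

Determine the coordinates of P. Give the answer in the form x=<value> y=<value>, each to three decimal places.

x=-15.254 y=1.916

eq1: (x + 14.225)² + (y − 17.286)² = 15.4044621957²
eq2: (x − 16.348)² + (y + 24.059)² = 40.9073605494²
eq3: (x − 22.133)² + (y + 22.710)² = 44.7689367600²
eq3−eq1, eq3−eq2 (x²,y² cancel):
  -72.716·x + 79.992·y = 1262.502875
  -11.570·x − 2.698·y = 171.324347
det = -72.716·-2.698 − 79.992·-11.570 = 1121.695208
x = (1262.502875·-2.698 − 79.992·171.324347) / 1121.695208 = -15.254420
y = (-72.716·171.324347 − 1262.502875·-11.570) / 1121.695208 = 1.915972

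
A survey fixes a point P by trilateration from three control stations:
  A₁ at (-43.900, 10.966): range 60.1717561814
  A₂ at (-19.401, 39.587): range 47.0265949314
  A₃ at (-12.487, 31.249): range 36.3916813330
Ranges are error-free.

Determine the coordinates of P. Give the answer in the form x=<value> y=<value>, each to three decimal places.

x=16.236 y=8.904

eq1: (x + 43.900)² + (y − 10.966)² = 60.1717561814²
eq2: (x + 19.401)² + (y − 39.587)² = 47.0265949314²
eq3: (x + 12.487)² + (y − 31.249)² = 36.3916813330²
eq2−eq3, eq2−eq1 (x²,y² cancel):
  13.828·x − 16.676·y = 76.041961
  -48.998·x − 57.242·y = -1305.205825
det = 13.828·-57.242 − -16.676·-48.998 = -1608.633024
x = (76.041961·-57.242 − -16.676·-1305.205825) / -1608.633024 = 16.236398
y = (13.828·-1305.205825 − 76.041961·-48.998) / -1608.633024 = 8.903511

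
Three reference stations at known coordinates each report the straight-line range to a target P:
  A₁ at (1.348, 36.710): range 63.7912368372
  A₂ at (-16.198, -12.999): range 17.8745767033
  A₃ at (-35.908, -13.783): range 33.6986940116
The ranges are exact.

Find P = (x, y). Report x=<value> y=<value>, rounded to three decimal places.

x=-4.818 y=-26.783

eq1: (x − 1.348)² + (y − 36.710)² = 63.7912368372²
eq2: (x + 16.198)² + (y + 12.999)² = 17.8745767033²
eq3: (x + 35.908)² + (y + 13.783)² = 33.6986940116²
eq2−eq3, eq2−eq1 (x²,y² cancel):
  -39.420·x − 1.568·y = 231.904862
  35.092·x + 99.418·y = -2831.729406
det = -39.420·99.418 − -1.568·35.092 = -3864.033304
x = (231.904862·99.418 − -1.568·-2831.729406) / -3864.033304 = -4.817600
y = (-39.420·-2831.729406 − 231.904862·35.092) / -3864.033304 = -26.782577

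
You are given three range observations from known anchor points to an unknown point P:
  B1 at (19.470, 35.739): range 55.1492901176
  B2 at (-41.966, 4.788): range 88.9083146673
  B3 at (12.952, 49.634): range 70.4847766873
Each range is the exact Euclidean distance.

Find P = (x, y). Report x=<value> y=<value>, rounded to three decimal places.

x=45.129 y=-13.078

eq1: (x − 19.470)² + (y − 35.739)² = 55.1492901176²
eq2: (x + 41.966)² + (y − 4.788)² = 88.9083146673²
eq3: (x − 12.952)² + (y − 49.634)² = 70.4847766873²
eq2−eq3, eq2−eq1 (x²,y² cancel):
  109.836·x + 89.692·y = 3783.802832
  122.872·x + 61.902·y = 4735.531137
det = 109.836·61.902 − 89.692·122.872 = -4221.567352
x = (3783.802832·61.902 − 89.692·4735.531137) / -4221.567352 = 45.128806
y = (109.836·4735.531137 − 3783.802832·122.872) / -4221.567352 = -13.077696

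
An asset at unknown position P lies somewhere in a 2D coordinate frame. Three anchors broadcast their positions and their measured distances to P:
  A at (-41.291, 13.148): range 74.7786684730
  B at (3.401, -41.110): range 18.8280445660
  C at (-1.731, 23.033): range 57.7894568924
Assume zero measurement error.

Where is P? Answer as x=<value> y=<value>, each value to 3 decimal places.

eq1: (x + 41.291)² + (y − 13.148)² = 74.7786684730²
eq2: (x − 3.401)² + (y + 41.110)² = 18.8280445660²
eq3: (x + 1.731)² + (y − 23.033)² = 57.7894568924²
eq1−eq2, eq1−eq3 (x²,y² cancel):
  89.384·x − 108.516·y = 5061.136312
  79.120·x + 19.770·y = 907.926796
det = 89.384·19.770 − -108.516·79.120 = 10352.907600
x = (5061.136312·19.770 − -108.516·907.926796) / 10352.907600 = 19.181399
y = (89.384·907.926796 − 5061.136312·79.120) / 10352.907600 = -30.839933

x=19.181 y=-30.840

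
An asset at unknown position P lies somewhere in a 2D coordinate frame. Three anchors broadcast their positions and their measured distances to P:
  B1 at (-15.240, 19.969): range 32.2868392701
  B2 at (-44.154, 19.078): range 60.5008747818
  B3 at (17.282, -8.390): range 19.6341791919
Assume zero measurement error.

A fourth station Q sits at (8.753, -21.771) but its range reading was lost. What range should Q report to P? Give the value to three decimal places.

33.713

eq1: (x + 15.240)² + (y − 19.969)² = 32.2868392701²
eq2: (x + 44.154)² + (y − 19.078)² = 60.5008747818²
eq3: (x − 17.282)² + (y + 8.390)² = 19.6341791919²
eq2−eq1, eq2−eq3 (x²,y² cancel):
  57.828·x + 1.782·y = 935.388620
  122.872·x − 54.936·y = 1330.368681
det = 57.828·-54.936 − 1.782·122.872 = -3395.796912
x = (935.388620·-54.936 − 1.782·1330.368681) / -3395.796912 = 15.830519
y = (57.828·1330.368681 − 935.388620·122.872) / -3395.796912 = 11.190454
|P − Q| = √((15.830519 − 8.753)² + (11.190454 − -21.771)²) = 33.712739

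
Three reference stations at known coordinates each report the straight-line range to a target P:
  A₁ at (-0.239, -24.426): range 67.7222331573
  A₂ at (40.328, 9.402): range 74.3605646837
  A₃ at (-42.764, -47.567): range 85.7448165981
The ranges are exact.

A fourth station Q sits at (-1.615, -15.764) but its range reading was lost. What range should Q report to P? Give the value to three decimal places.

eq1: (x + 0.239)² + (y + 24.426)² = 67.7222331573²
eq2: (x − 40.328)² + (y − 9.402)² = 74.3605646837²
eq3: (x + 42.764)² + (y + 47.567)² = 85.7448165981²
eq2−eq3, eq2−eq1 (x²,y² cancel):
  -166.184·x − 113.938·y = 553.954004
  -81.134·x − 67.656·y = -174.865875
det = -166.184·-67.656 − -113.938·-81.134 = 1999.099012
x = (553.954004·-67.656 − -113.938·-174.865875) / 1999.099012 = -28.714026
y = (-166.184·-174.865875 − 553.954004·-81.134) / 1999.099012 = 37.018884
|P − Q| = √((-28.714026 − -1.615)² + (37.018884 − -15.764)²) = 59.332875

59.333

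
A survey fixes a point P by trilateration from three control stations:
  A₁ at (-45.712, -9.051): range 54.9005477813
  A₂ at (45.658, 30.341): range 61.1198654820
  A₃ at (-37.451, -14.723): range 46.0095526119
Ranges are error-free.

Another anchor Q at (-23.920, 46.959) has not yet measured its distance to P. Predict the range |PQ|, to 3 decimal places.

72.690

eq1: (x + 45.712)² + (y + 9.051)² = 54.9005477813²
eq2: (x − 45.658)² + (y − 30.341)² = 61.1198654820²
eq3: (x + 37.451)² + (y + 14.723)² = 46.0095526119²
eq1−eq3, eq1−eq2 (x²,y² cancel):
  16.522·x − 11.344·y = 345.027800
  182.740·x + 78.784·y = 112.153890
det = 16.522·78.784 − -11.344·182.740 = 3374.671808
x = (345.027800·78.784 − -11.344·112.153890) / 3374.671808 = 8.431914
y = (16.522·112.153890 − 345.027800·182.740) / 3374.671808 = -18.134319
|P − Q| = √((8.431914 − -23.920)² + (-18.134319 − 46.959)²) = 72.689659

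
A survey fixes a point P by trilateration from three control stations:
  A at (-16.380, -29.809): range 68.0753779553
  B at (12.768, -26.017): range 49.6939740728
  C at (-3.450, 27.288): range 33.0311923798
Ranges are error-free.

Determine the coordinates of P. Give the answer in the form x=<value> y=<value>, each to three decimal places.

eq1: (x + 16.380)² + (y + 29.809)² = 68.0753779553²
eq2: (x − 12.768)² + (y + 26.017)² = 49.6939740728²
eq3: (x + 3.450)² + (y − 27.288)² = 33.0311923798²
eq1−eq2, eq1−eq3 (x²,y² cancel):
  58.296·x + 7.584·y = 1847.791257
  25.860·x + 114.194·y = 3142.853977
det = 58.296·114.194 − 7.584·25.860 = 6460.931184
x = (1847.791257·114.194 − 7.584·3142.853977) / 6460.931184 = 28.969705
y = (58.296·3142.853977 − 1847.791257·25.860) / 6460.931184 = 20.961674

x=28.970 y=20.962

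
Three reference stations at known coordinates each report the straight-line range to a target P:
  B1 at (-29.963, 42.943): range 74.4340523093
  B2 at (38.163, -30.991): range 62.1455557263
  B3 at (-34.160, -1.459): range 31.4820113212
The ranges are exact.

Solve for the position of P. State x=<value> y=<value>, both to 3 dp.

x=-23.982 y=-31.250

eq1: (x + 29.963)² + (y − 42.943)² = 74.4340523093²
eq2: (x − 38.163)² + (y + 30.991)² = 62.1455557263²
eq3: (x + 34.160)² + (y + 1.459)² = 31.4820113212²
eq2−eq3, eq2−eq1 (x²,y² cancel):
  -144.646·x + 59.064·y = 1623.130691
  -136.252·x + 147.868·y = -1353.332079
det = -144.646·147.868 − 59.064·-136.252 = -13340.926600
x = (1623.130691·147.868 − 59.064·-1353.332079) / -13340.926600 = -23.982014
y = (-144.646·-1353.332079 − 1623.130691·-136.252) / -13340.926600 = -31.250369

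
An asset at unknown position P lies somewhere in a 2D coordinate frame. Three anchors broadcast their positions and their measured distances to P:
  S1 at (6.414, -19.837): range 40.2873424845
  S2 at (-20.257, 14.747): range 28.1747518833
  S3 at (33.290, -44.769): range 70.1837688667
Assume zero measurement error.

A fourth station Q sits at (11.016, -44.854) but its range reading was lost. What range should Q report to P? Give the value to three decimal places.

65.397

eq1: (x − 6.414)² + (y + 19.837)² = 40.2873424845²
eq2: (x + 20.257)² + (y − 14.747)² = 28.1747518833²
eq3: (x − 33.290)² + (y + 44.769)² = 70.1837688667²
eq1−eq2, eq1−eq3 (x²,y² cancel):
  -53.342·x + 69.168·y = 1022.427414
  53.752·x − 49.864·y = -624.849952
det = -53.342·-49.864 − 69.168·53.752 = -1058.072848
x = (1022.427414·-49.864 − 69.168·-624.849952) / -1058.072848 = 7.336640
y = (-53.342·-624.849952 − 1022.427414·53.752) / -1058.072848 = 20.439776
|P − Q| = √((7.336640 − 11.016)² + (20.439776 − -44.854)²) = 65.397362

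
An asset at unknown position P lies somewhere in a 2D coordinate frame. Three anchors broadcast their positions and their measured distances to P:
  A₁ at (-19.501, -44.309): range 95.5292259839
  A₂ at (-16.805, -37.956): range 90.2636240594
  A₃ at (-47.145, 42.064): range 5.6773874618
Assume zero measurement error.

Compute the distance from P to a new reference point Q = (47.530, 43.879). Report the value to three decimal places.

93.308

eq1: (x + 19.501)² + (y + 44.309)² = 95.5292259839²
eq2: (x + 16.805)² + (y + 37.956)² = 90.2636240594²
eq3: (x + 47.145)² + (y − 42.064)² = 5.6773874618²
eq2−eq3, eq2−eq1 (x²,y² cancel):
  -60.680·x + 160.040·y = 10384.254260
  -5.392·x − 12.706·y = -357.800668
det = -60.680·-12.706 − 160.040·-5.392 = 1633.935760
x = (10384.254260·-12.706 − 160.040·-357.800668) / 1633.935760 = -45.705540
y = (-60.680·-357.800668 − 10384.254260·-5.392) / 1633.935760 = 47.555874
|P − Q| = √((-45.705540 − 47.530)² + (47.555874 − 43.879)²) = 93.308013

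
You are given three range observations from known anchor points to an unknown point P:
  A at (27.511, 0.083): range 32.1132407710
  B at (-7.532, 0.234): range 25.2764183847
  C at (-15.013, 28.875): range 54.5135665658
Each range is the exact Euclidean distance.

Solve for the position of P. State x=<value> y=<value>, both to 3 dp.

eq1: (x − 27.511)² + (y − 0.083)² = 32.1132407710²
eq2: (x + 7.532)² + (y − 0.234)² = 25.2764183847²
eq3: (x + 15.013)² + (y − 28.875)² = 54.5135665658²
eq3−eq2, eq3−eq1 (x²,y² cancel):
  14.962·x − 57.282·y = 1330.461599
  85.048·x − 57.584·y = 1638.174923
det = 14.962·-57.584 − -57.282·85.048 = 4010.147728
x = (1330.461599·-57.584 − -57.282·1638.174923) / 4010.147728 = 4.295262
y = (14.962·1638.174923 − 1330.461599·85.048) / 4010.147728 = -22.104603

x=4.295 y=-22.105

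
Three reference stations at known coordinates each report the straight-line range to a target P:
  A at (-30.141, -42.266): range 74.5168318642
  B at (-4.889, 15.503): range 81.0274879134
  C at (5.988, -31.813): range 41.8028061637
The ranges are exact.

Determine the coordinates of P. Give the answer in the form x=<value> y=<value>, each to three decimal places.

x=44.065 y=-49.064

eq1: (x + 30.141)² + (y + 42.266)² = 74.5168318642²
eq2: (x + 4.889)² + (y − 15.503)² = 81.0274879134²
eq3: (x − 5.988)² + (y + 31.813)² = 41.8028061637²
eq3−eq2, eq3−eq1 (x²,y² cancel):
  -21.754·x + 94.632·y = -5601.656977
  -72.258·x − 20.906·y = -2158.312104
det = -21.754·-20.906 − 94.632·-72.258 = 7292.708180
x = (-5601.656977·-20.906 − 94.632·-2158.312104) / 7292.708180 = 44.065061
y = (-21.754·-2158.312104 − -5601.656977·-72.258) / 7292.708180 = -49.064435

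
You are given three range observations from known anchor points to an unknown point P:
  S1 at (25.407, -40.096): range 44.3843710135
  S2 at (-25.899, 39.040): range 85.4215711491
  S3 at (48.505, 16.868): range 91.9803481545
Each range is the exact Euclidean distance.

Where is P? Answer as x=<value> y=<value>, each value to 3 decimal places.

x=-18.574 y=-46.067

eq1: (x − 25.407)² + (y + 40.096)² = 44.3843710135²
eq2: (x + 25.899)² + (y − 39.040)² = 85.4215711491²
eq3: (x − 48.505)² + (y − 16.868)² = 91.9803481545²
eq2−eq3, eq2−eq1 (x²,y² cancel):
  148.808·x − 44.344·y = -721.154981
  102.612·x − 158.272·y = 5385.197491
det = 148.808·-158.272 − -44.344·102.612 = -19001.913248
x = (-721.154981·-158.272 − -44.344·5385.197491) / -19001.913248 = -18.573911
y = (148.808·5385.197491 − -721.154981·102.612) / -19001.913248 = -46.066920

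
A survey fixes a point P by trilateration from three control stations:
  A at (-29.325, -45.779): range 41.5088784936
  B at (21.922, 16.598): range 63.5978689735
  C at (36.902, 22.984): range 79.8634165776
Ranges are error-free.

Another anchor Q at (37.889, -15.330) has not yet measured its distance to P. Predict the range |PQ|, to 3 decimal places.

76.410

eq1: (x + 29.325)² + (y + 45.779)² = 41.5088784936²
eq2: (x − 21.922)² + (y − 16.598)² = 63.5978689735²
eq3: (x − 36.902)² + (y − 22.984)² = 79.8634165776²
eq2−eq1, eq2−eq3 (x²,y² cancel):
  -102.494·x − 124.754·y = 4521.306722
  29.960·x + 12.772·y = -1199.522197
det = -102.494·12.772 − -124.754·29.960 = 2428.576472
x = (4521.306722·12.772 − -124.754·-1199.522197) / 2428.576472 = -37.840712
y = (-102.494·-1199.522197 − 4521.306722·29.960) / 2428.576472 = -5.153027
|P − Q| = √((-37.840712 − 37.889)² + (-5.153027 − -15.330)²) = 76.410471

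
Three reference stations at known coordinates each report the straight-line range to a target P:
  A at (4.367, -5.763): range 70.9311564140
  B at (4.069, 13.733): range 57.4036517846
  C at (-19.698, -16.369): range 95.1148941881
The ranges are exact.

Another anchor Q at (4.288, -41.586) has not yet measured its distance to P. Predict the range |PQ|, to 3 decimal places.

eq1: (x − 4.367)² + (y + 5.763)² = 70.9311564140²
eq2: (x − 4.069)² + (y − 13.733)² = 57.4036517846²
eq3: (x + 19.698)² + (y + 16.369)² = 95.1148941881²
eq3−eq2, eq3−eq1 (x²,y² cancel):
  47.534·x + 60.204·y = 5300.860543
  48.130·x + 21.212·y = 3411.941639
det = 47.534·21.212 − 60.204·48.130 = -1889.327312
x = (5300.860543·21.212 − 60.204·3411.941639) / -1889.327312 = 49.208351
y = (47.534·3411.941639 − 5300.860543·48.130) / -1889.327312 = 49.195914
|P − Q| = √((49.208351 − 4.288)² + (49.195914 − -41.586)²) = 101.287678

101.288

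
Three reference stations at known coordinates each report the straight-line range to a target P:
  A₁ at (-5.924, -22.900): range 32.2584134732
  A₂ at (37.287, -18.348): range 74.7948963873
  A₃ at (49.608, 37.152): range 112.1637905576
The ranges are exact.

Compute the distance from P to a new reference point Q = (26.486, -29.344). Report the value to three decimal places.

62.233

eq1: (x + 5.924)² + (y + 22.900)² = 32.2584134732²
eq2: (x − 37.287)² + (y + 18.348)² = 74.7948963873²
eq3: (x − 49.608)² + (y − 37.152)² = 112.1637905576²
eq3−eq1, eq3−eq2 (x²,y² cancel):
  -111.064·x − 120.104·y = 8258.389680
  -24.642·x − 111.000·y = 4872.184092
det = -111.064·-111.000 − -120.104·-24.642 = 9368.501232
x = (8258.389680·-111.000 − -120.104·4872.184092) / 9368.501232 = -35.385858
y = (-111.064·4872.184092 − 8258.389680·-24.642) / 9368.501232 = -36.037890
|P − Q| = √((-35.385858 − 26.486)² + (-36.037890 − -29.344)²) = 62.232909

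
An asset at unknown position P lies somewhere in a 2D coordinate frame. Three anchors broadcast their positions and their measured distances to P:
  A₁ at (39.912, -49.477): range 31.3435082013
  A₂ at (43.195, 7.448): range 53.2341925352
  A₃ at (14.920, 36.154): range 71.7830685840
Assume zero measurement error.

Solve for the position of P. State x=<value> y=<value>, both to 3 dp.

x=11.826 y=-35.562

eq1: (x − 39.912)² + (y + 49.477)² = 31.3435082013²
eq2: (x − 43.195)² + (y − 7.448)² = 53.2341925352²
eq3: (x − 14.920)² + (y − 36.154)² = 71.7830685840²
eq1−eq2, eq1−eq3 (x²,y² cancel):
  6.566·x + 113.850·y = -3971.124293
  -49.984·x + 171.262·y = -6681.616586
det = 6.566·171.262 − 113.850·-49.984 = 6815.184692
x = (-3971.124293·171.262 − 113.850·-6681.616586) / 6815.184692 = 11.826438
y = (6.566·-6681.616586 − -3971.124293·-49.984) / 6815.184692 = -35.562378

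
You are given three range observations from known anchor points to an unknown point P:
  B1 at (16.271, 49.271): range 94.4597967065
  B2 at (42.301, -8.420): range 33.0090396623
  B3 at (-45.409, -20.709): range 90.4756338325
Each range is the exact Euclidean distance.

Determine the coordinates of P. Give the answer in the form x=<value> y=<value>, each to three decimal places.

eq1: (x − 16.271)² + (y − 49.271)² = 94.4597967065²
eq2: (x − 42.301)² + (y + 8.420)² = 33.0090396623²
eq3: (x + 45.409)² + (y + 20.709)² = 90.4756338325²
eq2−eq3, eq2−eq1 (x²,y² cancel):
  -175.420·x − 24.578·y = -6465.674657
  -52.060·x + 115.382·y = -7000.950613
det = -175.420·115.382 − -24.578·-52.060 = -21519.841120
x = (-6465.674657·115.382 − -24.578·-7000.950613) / -21519.841120 = 42.662575
y = (-175.420·-7000.950613 − -6465.674657·-52.060) / -21519.841120 = -41.427059

x=42.663 y=-41.427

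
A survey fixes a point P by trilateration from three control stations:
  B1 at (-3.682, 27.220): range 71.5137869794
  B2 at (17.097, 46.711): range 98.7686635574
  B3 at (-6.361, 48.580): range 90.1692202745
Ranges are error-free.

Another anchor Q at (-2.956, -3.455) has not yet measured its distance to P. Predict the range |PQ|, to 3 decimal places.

46.776

eq1: (x + 3.682)² + (y − 27.220)² = 71.5137869794²
eq2: (x − 17.097)² + (y − 46.711)² = 98.7686635574²
eq3: (x + 6.361)² + (y − 48.580)² = 90.1692202745²
eq2−eq1, eq2−eq3 (x²,y² cancel):
  -41.558·x − 38.982·y = 2921.287767
  -46.916·x + 3.738·y = 1551.014407
det = -41.558·3.738 − -38.982·-46.916 = -1984.223316
x = (2921.287767·3.738 − -38.982·1551.014407) / -1984.223316 = -35.974488
y = (-41.558·1551.014407 − 2921.287767·-46.916) / -1984.223316 = -36.587656
|P − Q| = √((-35.974488 − -2.956)² + (-36.587656 − -3.455)²) = 46.775992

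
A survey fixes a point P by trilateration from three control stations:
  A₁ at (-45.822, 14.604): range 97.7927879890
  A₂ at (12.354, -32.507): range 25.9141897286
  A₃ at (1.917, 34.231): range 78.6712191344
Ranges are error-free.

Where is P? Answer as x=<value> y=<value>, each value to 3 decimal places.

x=38.078 y=-35.637

eq1: (x + 45.822)² + (y − 14.604)² = 97.7927879890²
eq2: (x − 12.354)² + (y + 32.507)² = 25.9141897286²
eq3: (x − 1.917)² + (y − 34.231)² = 78.6712191344²
eq3−eq2, eq3−eq1 (x²,y² cancel):
  20.874·x − 133.476·y = 5551.505606
  -95.478·x − 39.254·y = -2236.772413
det = 20.874·-39.254 − -133.476·-95.478 = -13563.409524
x = (5551.505606·-39.254 − -133.476·-2236.772413) / -13563.409524 = 38.078496
y = (20.874·-2236.772413 − 5551.505606·-95.478) / -13563.409524 = -35.636782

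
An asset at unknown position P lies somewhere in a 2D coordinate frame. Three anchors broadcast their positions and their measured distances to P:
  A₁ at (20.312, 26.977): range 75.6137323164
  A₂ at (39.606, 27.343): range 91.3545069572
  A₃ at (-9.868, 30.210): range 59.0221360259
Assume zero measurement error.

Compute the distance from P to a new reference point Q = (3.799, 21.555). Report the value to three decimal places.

59.895

eq1: (x − 20.312)² + (y − 26.977)² = 75.6137323164²
eq2: (x − 39.606)² + (y − 27.343)² = 91.3545069572²
eq3: (x + 9.868)² + (y − 30.210)² = 59.0221360259²
eq1−eq2, eq1−eq3 (x²,y² cancel):
  38.588·x + 0.732·y = -1452.270415
  -60.360·x + 6.466·y = 2103.509625
det = 38.588·6.466 − 0.732·-60.360 = 293.693528
x = (-1452.270415·6.466 − 0.732·2103.509625) / 293.693528 = -37.216174
y = (38.588·2103.509625 − -1452.270415·-60.360) / 293.693528 = -22.093823
|P − Q| = √((-37.216174 − 3.799)² + (-22.093823 − 21.555)²) = 59.895445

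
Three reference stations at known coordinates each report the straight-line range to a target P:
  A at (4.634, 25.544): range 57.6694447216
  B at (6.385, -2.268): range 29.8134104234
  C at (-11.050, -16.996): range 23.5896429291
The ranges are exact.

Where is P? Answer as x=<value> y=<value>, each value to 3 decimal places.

eq1: (x − 4.634)² + (y − 25.544)² = 57.6694447216²
eq2: (x − 6.385)² + (y + 2.268)² = 29.8134104234²
eq3: (x + 11.050)² + (y + 16.996)² = 23.5896429291²
eq2−eq1, eq2−eq3 (x²,y² cancel):
  -3.502·x + 55.624·y = -1808.867570
  -34.870·x − 29.456·y = 697.422655
det = -3.502·-29.456 − 55.624·-34.870 = 2042.763792
x = (-1808.867570·-29.456 − 55.624·697.422655) / 2042.763792 = 7.092629
y = (-3.502·697.422655 − -1808.867570·-34.870) / 2042.763792 = -32.073011

x=7.093 y=-32.073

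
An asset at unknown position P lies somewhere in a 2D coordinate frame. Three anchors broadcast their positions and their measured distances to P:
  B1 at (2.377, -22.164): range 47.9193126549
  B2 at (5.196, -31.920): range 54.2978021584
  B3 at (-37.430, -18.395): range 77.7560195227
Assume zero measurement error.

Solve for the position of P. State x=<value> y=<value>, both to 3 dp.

eq1: (x − 2.377)² + (y + 22.164)² = 47.9193126549²
eq2: (x − 5.196)² + (y + 31.920)² = 54.2978021584²
eq3: (x + 37.430)² + (y + 18.395)² = 77.7560195227²
eq2−eq3, eq2−eq1 (x²,y² cancel):
  -85.252·x + 27.050·y = -2404.251144
  -5.638·x + 19.512·y = 102.999003
det = -85.252·19.512 − 27.050·-5.638 = -1510.929124
x = (-2404.251144·19.512 − 27.050·102.999003) / -1510.929124 = 32.892259
y = (-85.252·102.999003 − -2404.251144·-5.638) / -1510.929124 = 14.782983

x=32.892 y=14.783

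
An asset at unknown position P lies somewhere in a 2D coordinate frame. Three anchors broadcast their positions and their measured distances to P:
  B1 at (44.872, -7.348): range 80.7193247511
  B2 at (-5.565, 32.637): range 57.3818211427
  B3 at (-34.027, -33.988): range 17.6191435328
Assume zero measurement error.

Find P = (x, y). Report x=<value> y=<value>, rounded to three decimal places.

x=-35.336 y=-16.418

eq1: (x − 44.872)² + (y + 7.348)² = 80.7193247511²
eq2: (x + 5.565)² + (y − 32.637)² = 57.3818211427²
eq3: (x + 34.027)² + (y + 33.988)² = 17.6191435328²
eq1−eq2, eq1−eq3 (x²,y² cancel):
  -100.874·x + 79.970·y = 2251.589497
  -157.798·x − 53.280·y = 6450.706554
det = -100.874·-53.280 − 79.970·-157.798 = 17993.672780
x = (2251.589497·-53.280 − 79.970·6450.706554) / 17993.672780 = -35.336182
y = (-100.874·6450.706554 − 2251.589497·-157.798) / 17993.672780 = -16.417563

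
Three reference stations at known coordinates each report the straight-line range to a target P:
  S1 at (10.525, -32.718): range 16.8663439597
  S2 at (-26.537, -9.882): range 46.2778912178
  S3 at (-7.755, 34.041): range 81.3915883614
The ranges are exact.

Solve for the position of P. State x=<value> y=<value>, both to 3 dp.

eq1: (x − 10.525)² + (y + 32.718)² = 16.8663439597²
eq2: (x + 26.537)² + (y + 9.882)² = 46.2778912178²
eq3: (x + 7.755)² + (y − 34.041)² = 81.3915883614²
eq2−eq1, eq2−eq3 (x²,y² cancel):
  74.124·x − 45.672·y = 2236.546513
  37.564·x + 87.846·y = -4065.884027
det = 74.124·87.846 − -45.672·37.564 = 8227.119912
x = (2236.546513·87.846 − -45.672·-4065.884027) / 8227.119912 = 1.309645
y = (74.124·-4065.884027 − 2236.546513·37.564) / 8227.119912 = -46.844245

x=1.310 y=-46.844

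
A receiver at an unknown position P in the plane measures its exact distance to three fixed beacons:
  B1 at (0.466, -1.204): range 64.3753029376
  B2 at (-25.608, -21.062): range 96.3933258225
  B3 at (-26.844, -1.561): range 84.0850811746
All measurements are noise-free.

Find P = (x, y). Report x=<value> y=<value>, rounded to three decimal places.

x=39.714 y=49.823

eq1: (x − 0.466)² + (y + 1.204)² = 64.3753029376²
eq2: (x + 25.608)² + (y + 21.062)² = 96.3933258225²
eq3: (x + 26.844)² + (y + 1.561)² = 84.0850811746²
eq3−eq2, eq3−eq1 (x²,y² cancel):
  2.472·x − 39.002·y = -1845.031936
  54.620·x + 0.714·y = 2204.750963
det = 2.472·0.714 − -39.002·54.620 = 2132.054248
x = (-1845.031936·0.714 − -39.002·2204.750963) / 2132.054248 = 39.713973
y = (2.472·2204.750963 − -1845.031936·54.620) / 2132.054248 = 49.823211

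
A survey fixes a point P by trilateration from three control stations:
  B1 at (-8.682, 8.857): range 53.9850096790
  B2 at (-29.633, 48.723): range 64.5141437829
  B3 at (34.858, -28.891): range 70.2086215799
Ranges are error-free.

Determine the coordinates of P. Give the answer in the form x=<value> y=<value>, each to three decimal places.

eq1: (x + 8.682)² + (y − 8.857)² = 53.9850096790²
eq2: (x + 29.633)² + (y − 48.723)² = 64.5141437829²
eq3: (x − 34.858)² + (y + 28.891)² = 70.2086215799²
eq1−eq3, eq1−eq2 (x²,y² cancel):
  87.080·x − 75.496·y = -118.922802
  -41.902·x + 79.732·y = 1850.528367
det = 87.080·79.732 − -75.496·-41.902 = 3779.629168
x = (-118.922802·79.732 − -75.496·1850.528367) / 3779.629168 = 34.454580
y = (87.080·1850.528367 − -118.922802·-41.902) / 3779.629168 = 41.316463

x=34.455 y=41.316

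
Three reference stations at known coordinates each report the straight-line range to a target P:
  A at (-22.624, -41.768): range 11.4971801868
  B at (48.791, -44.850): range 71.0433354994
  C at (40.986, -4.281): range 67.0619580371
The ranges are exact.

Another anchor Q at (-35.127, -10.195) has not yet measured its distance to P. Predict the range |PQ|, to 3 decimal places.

eq1: (x + 22.624)² + (y + 41.768)² = 11.4971801868²
eq2: (x − 48.791)² + (y + 44.850)² = 71.0433354994²
eq3: (x − 40.986)² + (y + 4.281)² = 67.0619580371²
eq3−eq2, eq3−eq1 (x²,y² cancel):
  15.610·x − 81.138·y = 2144.055721
  -127.220·x − 74.974·y = 4923.353107
det = 15.610·-74.974 − -81.138·-127.220 = -11492.720500
x = (2144.055721·-74.974 − -81.138·4923.353107) / -11492.720500 = -20.771635
y = (15.610·4923.353107 − 2144.055721·-127.220) / -11492.720500 = -30.421023
|P − Q| = √((-20.771635 − -35.127)² + (-30.421023 − -10.195)²) = 24.802591

24.803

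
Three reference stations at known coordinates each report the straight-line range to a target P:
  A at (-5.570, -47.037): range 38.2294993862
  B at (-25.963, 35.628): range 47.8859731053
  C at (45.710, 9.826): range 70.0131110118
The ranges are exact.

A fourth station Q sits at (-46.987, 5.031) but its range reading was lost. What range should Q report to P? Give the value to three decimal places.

eq1: (x + 5.570)² + (y + 47.037)² = 38.2294993862²
eq2: (x + 25.963)² + (y − 35.628)² = 47.8859731053²
eq3: (x − 45.710)² + (y − 9.826)² = 70.0131110118²
eq2−eq1, eq2−eq3 (x²,y² cancel):
  40.786·x − 165.330·y = 1131.644313
  143.346·x − 51.604·y = -2366.246670
det = 40.786·-51.604 − -165.330·143.346 = 21594.673436
x = (1131.644313·-51.604 − -165.330·-2366.246670) / 21594.673436 = -20.820363
y = (40.786·-2366.246670 − 1131.644313·143.346) / 21594.673436 = -11.981030
|P − Q| = √((-20.820363 − -46.987)² + (-11.981030 − 5.031)²) = 31.210608

31.211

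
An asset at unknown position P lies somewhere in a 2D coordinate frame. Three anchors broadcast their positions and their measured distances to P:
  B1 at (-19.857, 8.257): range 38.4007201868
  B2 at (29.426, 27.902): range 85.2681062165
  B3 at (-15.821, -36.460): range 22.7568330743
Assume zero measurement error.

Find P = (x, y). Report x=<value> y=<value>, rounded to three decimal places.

x=-36.264 y=-26.462

eq1: (x + 19.857)² + (y − 8.257)² = 38.4007201868²
eq2: (x − 29.426)² + (y − 27.902)² = 85.2681062165²
eq3: (x + 15.821)² + (y + 36.460)² = 22.7568330743²
eq2−eq1, eq2−eq3 (x²,y² cancel):
  -98.566·x − 39.290·y = 4614.102045
  -90.494·x − 128.724·y = 6688.001047
det = -98.566·-128.724 − -39.290·-90.494 = 9132.300524
x = (4614.102045·-128.724 − -39.290·6688.001047) / 9132.300524 = -36.264040
y = (-98.566·6688.001047 − 4614.102045·-90.494) / 9132.300524 = -26.462222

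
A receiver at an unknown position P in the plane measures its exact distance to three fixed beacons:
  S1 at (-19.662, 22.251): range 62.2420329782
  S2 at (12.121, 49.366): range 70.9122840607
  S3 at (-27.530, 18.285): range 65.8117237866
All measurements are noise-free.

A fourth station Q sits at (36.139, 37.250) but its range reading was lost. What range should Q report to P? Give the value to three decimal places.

eq1: (x + 19.662)² + (y − 22.251)² = 62.2420329782²
eq2: (x − 12.121)² + (y − 49.366)² = 70.9122840607²
eq3: (x + 27.530)² + (y − 18.285)² = 65.8117237866²
eq3−eq2, eq3−eq1 (x²,y² cancel):
  79.302·x + 62.162·y = 794.309429
  15.736·x + 7.932·y = 246.571439
det = 79.302·7.932 − 62.162·15.736 = -349.157768
x = (794.309429·7.932 − 62.162·246.571439) / -349.157768 = 25.853388
y = (79.302·246.571439 − 794.309429·15.736) / -349.157768 = -20.203918
|P − Q| = √((25.853388 − 36.139)² + (-20.203918 − 37.250)²) = 58.367341

58.367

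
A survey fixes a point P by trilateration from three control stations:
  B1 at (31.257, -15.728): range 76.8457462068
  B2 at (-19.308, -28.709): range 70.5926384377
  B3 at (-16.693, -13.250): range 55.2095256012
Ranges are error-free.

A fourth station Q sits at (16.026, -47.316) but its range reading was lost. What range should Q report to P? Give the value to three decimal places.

96.050

eq1: (x − 31.257)² + (y + 15.728)² = 76.8457462068²
eq2: (x + 19.308)² + (y + 28.709)² = 70.5926384377²
eq3: (x + 16.693)² + (y + 13.250)² = 55.2095256012²
eq1−eq2, eq1−eq3 (x²,y² cancel):
  -101.130·x − 25.962·y = 894.583620
  -95.900·x + 4.956·y = 2087.025709
det = -101.130·4.956 − -25.962·-95.900 = -2990.956080
x = (894.583620·4.956 − -25.962·2087.025709) / -2990.956080 = -19.598054
y = (-101.130·2087.025709 − 894.583620·-95.900) / -2990.956080 = 41.883043
|P − Q| = √((-19.598054 − 16.026)² + (41.883043 − -47.316)²) = 96.049687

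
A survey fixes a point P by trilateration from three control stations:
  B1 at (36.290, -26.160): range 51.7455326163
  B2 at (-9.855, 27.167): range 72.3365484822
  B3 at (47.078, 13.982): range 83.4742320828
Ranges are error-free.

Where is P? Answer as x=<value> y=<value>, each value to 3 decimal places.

x=-11.848 y=-45.142

eq1: (x − 36.290)² + (y + 26.160)² = 51.7455326163²
eq2: (x + 9.855)² + (y − 27.167)² = 72.3365484822²
eq3: (x − 47.078)² + (y − 13.982)² = 83.4742320828²
eq1−eq3, eq1−eq2 (x²,y² cancel):
  21.576·x + 80.284·y = -3879.822568
  -92.290·x + 106.654·y = -3721.118887
det = 21.576·106.654 − 80.284·-92.290 = 9710.577064
x = (-3879.822568·106.654 − 80.284·-3721.118887) / 9710.577064 = -11.848141
y = (21.576·-3721.118887 − -3879.822568·-92.290) / 9710.577064 = -45.142084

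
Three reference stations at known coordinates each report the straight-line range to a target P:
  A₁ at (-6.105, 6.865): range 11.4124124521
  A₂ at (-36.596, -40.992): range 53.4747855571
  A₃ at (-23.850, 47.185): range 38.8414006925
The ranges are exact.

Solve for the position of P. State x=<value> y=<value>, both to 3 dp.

eq1: (x + 6.105)² + (y − 6.865)² = 11.4124124521²
eq2: (x + 36.596)² + (y + 40.992)² = 53.4747855571²
eq3: (x + 23.850)² + (y − 47.185)² = 38.8414006925²
eq1−eq3, eq1−eq2 (x²,y² cancel):
  -35.490·x + 80.640·y = 1332.436225
  -60.982·x − 95.714·y = 205.902498
det = -35.490·-95.714 − 80.640·-60.982 = 8314.478340
x = (1332.436225·-95.714 − 80.640·205.902498) / 8314.478340 = -17.335637
y = (-35.490·205.902498 − 1332.436225·-60.982) / 8314.478340 = 8.893781

x=-17.336 y=8.894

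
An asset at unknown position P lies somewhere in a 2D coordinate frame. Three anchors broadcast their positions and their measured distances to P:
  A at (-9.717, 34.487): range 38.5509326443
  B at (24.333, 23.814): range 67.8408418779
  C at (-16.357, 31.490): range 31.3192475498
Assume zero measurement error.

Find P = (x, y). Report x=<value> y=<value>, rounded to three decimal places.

eq1: (x + 9.717)² + (y − 34.487)² = 38.5509326443²
eq2: (x − 24.333)² + (y − 23.814)² = 67.8408418779²
eq3: (x + 16.357)² + (y − 31.490)² = 31.3192475498²
eq1−eq2, eq1−eq3 (x²,y² cancel):
  68.100·x − 21.346·y = -3240.777192
  -13.280·x − 5.994·y = 480.677432
det = 68.100·-5.994 − -21.346·-13.280 = -691.666280
x = (-3240.777192·-5.994 − -21.346·480.677432) / -691.666280 = -42.919194
y = (68.100·480.677432 − -3240.777192·-13.280) / -691.666280 = 14.896473

x=-42.919 y=14.896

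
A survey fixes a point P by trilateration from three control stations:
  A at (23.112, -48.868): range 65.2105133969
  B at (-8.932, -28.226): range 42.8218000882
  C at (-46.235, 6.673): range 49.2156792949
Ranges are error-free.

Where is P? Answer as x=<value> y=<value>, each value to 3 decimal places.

eq1: (x − 23.112)² + (y + 48.868)² = 65.2105133969²
eq2: (x + 8.932)² + (y + 28.226)² = 42.8218000882²
eq3: (x + 46.235)² + (y − 6.673)² = 49.2156792949²
eq1−eq2, eq1−eq3 (x²,y² cancel):
  -64.088·x + 41.284·y = 372.946227
  -138.694·x + 111.082·y = 1090.186155
det = -64.088·111.082 − 41.284·-138.694 = -1393.180120
x = (372.946227·111.082 − 41.284·1090.186155) / -1393.180120 = 2.569397
y = (-64.088·1090.186155 − 372.946227·-138.694) / -1393.180120 = 13.022326

x=2.569 y=13.022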